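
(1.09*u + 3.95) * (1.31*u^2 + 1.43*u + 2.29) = 1.4279*u^3 + 6.7332*u^2 + 8.1446*u + 9.0455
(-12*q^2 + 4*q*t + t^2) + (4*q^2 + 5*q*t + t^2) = -8*q^2 + 9*q*t + 2*t^2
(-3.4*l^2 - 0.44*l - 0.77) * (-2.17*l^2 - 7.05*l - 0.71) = 7.378*l^4 + 24.9248*l^3 + 7.1869*l^2 + 5.7409*l + 0.5467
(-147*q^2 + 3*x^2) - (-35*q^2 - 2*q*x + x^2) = -112*q^2 + 2*q*x + 2*x^2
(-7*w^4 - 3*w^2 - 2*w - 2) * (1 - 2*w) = 14*w^5 - 7*w^4 + 6*w^3 + w^2 + 2*w - 2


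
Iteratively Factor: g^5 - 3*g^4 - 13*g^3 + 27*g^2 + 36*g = (g + 1)*(g^4 - 4*g^3 - 9*g^2 + 36*g) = (g - 3)*(g + 1)*(g^3 - g^2 - 12*g) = (g - 4)*(g - 3)*(g + 1)*(g^2 + 3*g) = g*(g - 4)*(g - 3)*(g + 1)*(g + 3)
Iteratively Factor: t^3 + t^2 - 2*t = (t - 1)*(t^2 + 2*t) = t*(t - 1)*(t + 2)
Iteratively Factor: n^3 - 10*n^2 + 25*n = (n - 5)*(n^2 - 5*n) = n*(n - 5)*(n - 5)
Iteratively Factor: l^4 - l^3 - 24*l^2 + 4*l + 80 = (l - 2)*(l^3 + l^2 - 22*l - 40) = (l - 2)*(l + 2)*(l^2 - l - 20) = (l - 5)*(l - 2)*(l + 2)*(l + 4)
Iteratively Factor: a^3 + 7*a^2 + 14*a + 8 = (a + 2)*(a^2 + 5*a + 4) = (a + 2)*(a + 4)*(a + 1)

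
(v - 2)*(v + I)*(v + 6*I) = v^3 - 2*v^2 + 7*I*v^2 - 6*v - 14*I*v + 12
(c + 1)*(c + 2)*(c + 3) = c^3 + 6*c^2 + 11*c + 6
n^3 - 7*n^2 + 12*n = n*(n - 4)*(n - 3)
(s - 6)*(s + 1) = s^2 - 5*s - 6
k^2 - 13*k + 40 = (k - 8)*(k - 5)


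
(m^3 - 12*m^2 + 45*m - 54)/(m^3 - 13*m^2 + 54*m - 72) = (m - 3)/(m - 4)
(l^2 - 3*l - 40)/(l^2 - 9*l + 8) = (l + 5)/(l - 1)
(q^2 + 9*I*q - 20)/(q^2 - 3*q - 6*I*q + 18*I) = (q^2 + 9*I*q - 20)/(q^2 - 3*q - 6*I*q + 18*I)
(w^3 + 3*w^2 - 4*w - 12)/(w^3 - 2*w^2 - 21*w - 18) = (w^2 - 4)/(w^2 - 5*w - 6)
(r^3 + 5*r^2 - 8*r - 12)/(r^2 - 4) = (r^2 + 7*r + 6)/(r + 2)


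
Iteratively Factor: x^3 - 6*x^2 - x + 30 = (x - 3)*(x^2 - 3*x - 10) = (x - 5)*(x - 3)*(x + 2)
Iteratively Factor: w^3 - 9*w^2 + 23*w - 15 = (w - 1)*(w^2 - 8*w + 15) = (w - 5)*(w - 1)*(w - 3)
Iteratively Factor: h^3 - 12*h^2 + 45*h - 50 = (h - 2)*(h^2 - 10*h + 25) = (h - 5)*(h - 2)*(h - 5)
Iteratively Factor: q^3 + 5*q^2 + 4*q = (q)*(q^2 + 5*q + 4) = q*(q + 1)*(q + 4)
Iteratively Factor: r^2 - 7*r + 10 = (r - 2)*(r - 5)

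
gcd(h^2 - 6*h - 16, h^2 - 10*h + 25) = 1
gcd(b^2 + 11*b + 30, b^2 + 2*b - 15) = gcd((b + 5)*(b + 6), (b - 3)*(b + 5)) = b + 5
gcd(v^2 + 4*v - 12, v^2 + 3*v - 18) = v + 6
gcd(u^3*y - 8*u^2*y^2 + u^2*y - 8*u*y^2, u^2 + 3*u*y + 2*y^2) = 1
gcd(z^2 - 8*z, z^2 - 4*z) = z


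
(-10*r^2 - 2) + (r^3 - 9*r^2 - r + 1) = r^3 - 19*r^2 - r - 1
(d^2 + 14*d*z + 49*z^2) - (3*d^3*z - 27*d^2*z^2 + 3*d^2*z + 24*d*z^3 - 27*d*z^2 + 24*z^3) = -3*d^3*z + 27*d^2*z^2 - 3*d^2*z + d^2 - 24*d*z^3 + 27*d*z^2 + 14*d*z - 24*z^3 + 49*z^2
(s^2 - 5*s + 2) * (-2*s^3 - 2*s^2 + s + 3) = -2*s^5 + 8*s^4 + 7*s^3 - 6*s^2 - 13*s + 6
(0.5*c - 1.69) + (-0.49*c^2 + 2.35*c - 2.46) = -0.49*c^2 + 2.85*c - 4.15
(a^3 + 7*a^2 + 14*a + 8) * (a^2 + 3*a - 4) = a^5 + 10*a^4 + 31*a^3 + 22*a^2 - 32*a - 32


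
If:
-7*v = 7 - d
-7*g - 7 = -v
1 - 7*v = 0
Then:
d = 8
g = -48/49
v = 1/7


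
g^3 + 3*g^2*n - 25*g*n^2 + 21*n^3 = (g - 3*n)*(g - n)*(g + 7*n)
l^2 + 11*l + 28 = (l + 4)*(l + 7)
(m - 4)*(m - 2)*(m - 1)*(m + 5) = m^4 - 2*m^3 - 21*m^2 + 62*m - 40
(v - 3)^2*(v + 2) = v^3 - 4*v^2 - 3*v + 18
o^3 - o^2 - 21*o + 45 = (o - 3)^2*(o + 5)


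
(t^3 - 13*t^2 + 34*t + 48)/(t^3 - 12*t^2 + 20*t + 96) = (t + 1)/(t + 2)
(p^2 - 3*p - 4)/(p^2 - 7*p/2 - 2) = 2*(p + 1)/(2*p + 1)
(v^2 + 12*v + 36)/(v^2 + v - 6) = (v^2 + 12*v + 36)/(v^2 + v - 6)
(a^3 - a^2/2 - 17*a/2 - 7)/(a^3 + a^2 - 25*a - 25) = (a^2 - 3*a/2 - 7)/(a^2 - 25)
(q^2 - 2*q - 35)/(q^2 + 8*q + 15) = (q - 7)/(q + 3)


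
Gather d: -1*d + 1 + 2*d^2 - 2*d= 2*d^2 - 3*d + 1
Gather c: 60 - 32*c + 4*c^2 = 4*c^2 - 32*c + 60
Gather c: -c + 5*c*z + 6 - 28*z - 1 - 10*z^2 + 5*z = c*(5*z - 1) - 10*z^2 - 23*z + 5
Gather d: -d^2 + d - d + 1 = 1 - d^2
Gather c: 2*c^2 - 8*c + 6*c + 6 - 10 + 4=2*c^2 - 2*c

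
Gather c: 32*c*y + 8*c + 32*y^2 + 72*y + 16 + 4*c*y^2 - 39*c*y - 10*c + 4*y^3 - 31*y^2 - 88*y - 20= c*(4*y^2 - 7*y - 2) + 4*y^3 + y^2 - 16*y - 4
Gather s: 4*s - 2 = 4*s - 2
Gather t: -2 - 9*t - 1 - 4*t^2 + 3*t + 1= -4*t^2 - 6*t - 2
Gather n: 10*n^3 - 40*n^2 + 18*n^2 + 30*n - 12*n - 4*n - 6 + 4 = 10*n^3 - 22*n^2 + 14*n - 2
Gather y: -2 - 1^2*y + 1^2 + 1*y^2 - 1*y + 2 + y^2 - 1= 2*y^2 - 2*y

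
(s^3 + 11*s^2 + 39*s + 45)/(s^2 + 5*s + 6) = (s^2 + 8*s + 15)/(s + 2)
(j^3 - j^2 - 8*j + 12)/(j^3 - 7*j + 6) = (j - 2)/(j - 1)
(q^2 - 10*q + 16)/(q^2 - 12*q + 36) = (q^2 - 10*q + 16)/(q^2 - 12*q + 36)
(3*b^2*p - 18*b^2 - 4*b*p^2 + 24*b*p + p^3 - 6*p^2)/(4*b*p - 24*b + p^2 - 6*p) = (3*b^2 - 4*b*p + p^2)/(4*b + p)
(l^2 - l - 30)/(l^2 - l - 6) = (-l^2 + l + 30)/(-l^2 + l + 6)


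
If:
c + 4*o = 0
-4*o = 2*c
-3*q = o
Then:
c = 0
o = 0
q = 0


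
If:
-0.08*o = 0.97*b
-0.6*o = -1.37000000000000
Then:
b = -0.19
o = 2.28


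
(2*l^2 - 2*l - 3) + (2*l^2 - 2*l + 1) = 4*l^2 - 4*l - 2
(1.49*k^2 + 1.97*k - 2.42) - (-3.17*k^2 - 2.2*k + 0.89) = 4.66*k^2 + 4.17*k - 3.31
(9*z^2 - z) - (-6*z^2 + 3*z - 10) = 15*z^2 - 4*z + 10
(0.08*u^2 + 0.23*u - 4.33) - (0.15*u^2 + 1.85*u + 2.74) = -0.07*u^2 - 1.62*u - 7.07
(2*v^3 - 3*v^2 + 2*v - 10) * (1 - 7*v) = -14*v^4 + 23*v^3 - 17*v^2 + 72*v - 10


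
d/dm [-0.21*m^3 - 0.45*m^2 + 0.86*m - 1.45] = -0.63*m^2 - 0.9*m + 0.86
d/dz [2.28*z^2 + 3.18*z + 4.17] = 4.56*z + 3.18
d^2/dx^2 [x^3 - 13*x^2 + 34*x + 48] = 6*x - 26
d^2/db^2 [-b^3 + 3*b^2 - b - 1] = 6 - 6*b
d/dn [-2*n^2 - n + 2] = -4*n - 1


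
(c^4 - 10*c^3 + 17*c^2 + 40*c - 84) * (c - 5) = c^5 - 15*c^4 + 67*c^3 - 45*c^2 - 284*c + 420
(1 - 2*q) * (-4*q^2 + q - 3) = 8*q^3 - 6*q^2 + 7*q - 3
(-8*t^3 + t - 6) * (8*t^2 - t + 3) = -64*t^5 + 8*t^4 - 16*t^3 - 49*t^2 + 9*t - 18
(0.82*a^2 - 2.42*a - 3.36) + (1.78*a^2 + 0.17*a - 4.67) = 2.6*a^2 - 2.25*a - 8.03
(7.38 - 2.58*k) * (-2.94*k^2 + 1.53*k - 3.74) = 7.5852*k^3 - 25.6446*k^2 + 20.9406*k - 27.6012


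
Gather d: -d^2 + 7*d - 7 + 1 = -d^2 + 7*d - 6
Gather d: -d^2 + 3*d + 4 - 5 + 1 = -d^2 + 3*d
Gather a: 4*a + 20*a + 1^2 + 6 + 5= 24*a + 12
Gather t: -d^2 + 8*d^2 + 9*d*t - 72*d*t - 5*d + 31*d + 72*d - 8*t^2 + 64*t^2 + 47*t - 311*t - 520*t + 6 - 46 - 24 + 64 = 7*d^2 + 98*d + 56*t^2 + t*(-63*d - 784)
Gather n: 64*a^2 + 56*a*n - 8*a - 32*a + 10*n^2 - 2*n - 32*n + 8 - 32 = 64*a^2 - 40*a + 10*n^2 + n*(56*a - 34) - 24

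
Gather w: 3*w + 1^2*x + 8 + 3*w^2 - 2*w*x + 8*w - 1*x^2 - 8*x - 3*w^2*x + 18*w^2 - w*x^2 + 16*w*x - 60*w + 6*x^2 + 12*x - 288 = w^2*(21 - 3*x) + w*(-x^2 + 14*x - 49) + 5*x^2 + 5*x - 280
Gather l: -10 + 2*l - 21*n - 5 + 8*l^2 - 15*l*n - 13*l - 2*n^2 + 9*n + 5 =8*l^2 + l*(-15*n - 11) - 2*n^2 - 12*n - 10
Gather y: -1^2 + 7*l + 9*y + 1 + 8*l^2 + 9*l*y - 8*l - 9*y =8*l^2 + 9*l*y - l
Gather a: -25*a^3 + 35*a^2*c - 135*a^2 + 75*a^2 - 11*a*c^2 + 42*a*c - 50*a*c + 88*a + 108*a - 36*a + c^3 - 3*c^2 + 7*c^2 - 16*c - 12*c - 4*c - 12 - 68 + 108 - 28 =-25*a^3 + a^2*(35*c - 60) + a*(-11*c^2 - 8*c + 160) + c^3 + 4*c^2 - 32*c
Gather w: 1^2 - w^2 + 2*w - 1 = -w^2 + 2*w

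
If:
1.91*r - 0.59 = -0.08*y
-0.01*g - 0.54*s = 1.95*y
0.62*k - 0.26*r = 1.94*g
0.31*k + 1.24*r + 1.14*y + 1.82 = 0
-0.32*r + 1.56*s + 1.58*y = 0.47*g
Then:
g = -2.65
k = -8.17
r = 0.30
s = -1.04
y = 0.30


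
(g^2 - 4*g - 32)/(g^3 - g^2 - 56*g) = (g + 4)/(g*(g + 7))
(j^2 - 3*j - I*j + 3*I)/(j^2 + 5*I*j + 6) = (j - 3)/(j + 6*I)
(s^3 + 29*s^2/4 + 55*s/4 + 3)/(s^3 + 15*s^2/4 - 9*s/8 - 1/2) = 2*(s + 3)/(2*s - 1)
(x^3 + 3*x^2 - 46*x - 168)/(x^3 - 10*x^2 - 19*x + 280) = (x^2 + 10*x + 24)/(x^2 - 3*x - 40)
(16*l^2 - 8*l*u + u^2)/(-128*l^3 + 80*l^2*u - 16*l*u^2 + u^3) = 1/(-8*l + u)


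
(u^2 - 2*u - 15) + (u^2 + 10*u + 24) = 2*u^2 + 8*u + 9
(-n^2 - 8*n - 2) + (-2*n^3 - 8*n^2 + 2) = -2*n^3 - 9*n^2 - 8*n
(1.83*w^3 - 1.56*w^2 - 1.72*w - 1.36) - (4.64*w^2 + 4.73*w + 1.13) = 1.83*w^3 - 6.2*w^2 - 6.45*w - 2.49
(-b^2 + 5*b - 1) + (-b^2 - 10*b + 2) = -2*b^2 - 5*b + 1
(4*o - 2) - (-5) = 4*o + 3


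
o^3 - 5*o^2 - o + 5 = (o - 5)*(o - 1)*(o + 1)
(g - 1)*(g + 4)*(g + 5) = g^3 + 8*g^2 + 11*g - 20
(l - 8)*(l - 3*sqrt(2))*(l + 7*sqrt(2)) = l^3 - 8*l^2 + 4*sqrt(2)*l^2 - 32*sqrt(2)*l - 42*l + 336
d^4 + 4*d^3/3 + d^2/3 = d^2*(d + 1/3)*(d + 1)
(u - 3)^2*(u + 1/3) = u^3 - 17*u^2/3 + 7*u + 3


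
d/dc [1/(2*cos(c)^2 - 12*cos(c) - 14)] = (cos(c) - 3)*sin(c)/(sin(c)^2 + 6*cos(c) + 6)^2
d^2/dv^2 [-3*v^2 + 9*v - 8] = -6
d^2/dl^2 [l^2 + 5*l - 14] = 2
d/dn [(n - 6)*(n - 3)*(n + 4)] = 3*n^2 - 10*n - 18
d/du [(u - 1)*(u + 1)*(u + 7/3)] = 3*u^2 + 14*u/3 - 1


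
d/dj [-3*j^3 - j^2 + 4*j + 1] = -9*j^2 - 2*j + 4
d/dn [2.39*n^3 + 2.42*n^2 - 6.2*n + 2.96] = 7.17*n^2 + 4.84*n - 6.2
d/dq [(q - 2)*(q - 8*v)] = 2*q - 8*v - 2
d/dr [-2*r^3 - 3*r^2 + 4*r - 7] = -6*r^2 - 6*r + 4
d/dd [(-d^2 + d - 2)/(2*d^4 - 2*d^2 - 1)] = (4*d^5 - 6*d^4 + 16*d^3 + 2*d^2 - 6*d - 1)/(4*d^8 - 8*d^6 + 4*d^2 + 1)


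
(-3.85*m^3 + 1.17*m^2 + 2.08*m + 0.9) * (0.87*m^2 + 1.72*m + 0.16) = -3.3495*m^5 - 5.6041*m^4 + 3.206*m^3 + 4.5478*m^2 + 1.8808*m + 0.144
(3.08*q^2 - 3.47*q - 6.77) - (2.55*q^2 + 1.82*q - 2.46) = 0.53*q^2 - 5.29*q - 4.31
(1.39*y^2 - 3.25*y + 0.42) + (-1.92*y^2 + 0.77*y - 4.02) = -0.53*y^2 - 2.48*y - 3.6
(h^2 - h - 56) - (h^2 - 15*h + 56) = 14*h - 112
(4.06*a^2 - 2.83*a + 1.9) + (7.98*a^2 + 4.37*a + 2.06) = 12.04*a^2 + 1.54*a + 3.96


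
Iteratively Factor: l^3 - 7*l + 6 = (l - 2)*(l^2 + 2*l - 3) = (l - 2)*(l - 1)*(l + 3)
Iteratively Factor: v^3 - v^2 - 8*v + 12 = (v + 3)*(v^2 - 4*v + 4) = (v - 2)*(v + 3)*(v - 2)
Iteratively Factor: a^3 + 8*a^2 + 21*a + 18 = (a + 3)*(a^2 + 5*a + 6) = (a + 3)^2*(a + 2)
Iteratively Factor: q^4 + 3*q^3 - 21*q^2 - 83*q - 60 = (q + 3)*(q^3 - 21*q - 20) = (q - 5)*(q + 3)*(q^2 + 5*q + 4) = (q - 5)*(q + 1)*(q + 3)*(q + 4)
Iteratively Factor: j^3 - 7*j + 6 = (j + 3)*(j^2 - 3*j + 2) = (j - 2)*(j + 3)*(j - 1)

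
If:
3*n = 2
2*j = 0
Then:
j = 0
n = 2/3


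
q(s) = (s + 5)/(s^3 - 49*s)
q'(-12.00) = 0.00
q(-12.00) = 0.01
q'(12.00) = 0.00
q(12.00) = 0.01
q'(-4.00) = 0.01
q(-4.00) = 0.01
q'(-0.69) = 0.21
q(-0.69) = 0.13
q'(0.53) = 0.36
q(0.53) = -0.21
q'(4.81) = -0.02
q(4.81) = -0.08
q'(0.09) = 12.60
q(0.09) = -1.15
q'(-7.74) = 0.04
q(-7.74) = 0.03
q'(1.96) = 0.02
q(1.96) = -0.08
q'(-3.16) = 0.01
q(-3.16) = 0.01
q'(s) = (49 - 3*s^2)*(s + 5)/(s^3 - 49*s)^2 + 1/(s^3 - 49*s)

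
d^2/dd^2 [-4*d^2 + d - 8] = -8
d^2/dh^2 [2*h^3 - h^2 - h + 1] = 12*h - 2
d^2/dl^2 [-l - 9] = 0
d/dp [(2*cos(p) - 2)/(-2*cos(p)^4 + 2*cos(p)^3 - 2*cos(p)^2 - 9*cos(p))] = 8*(-6*cos(p)^4 + 12*cos(p)^3 - 8*cos(p)^2 + 4*cos(p) + 9)*sin(p)/((4*sin(p)^2 + 7*cos(p) + cos(3*p) + 14)^2*cos(p)^2)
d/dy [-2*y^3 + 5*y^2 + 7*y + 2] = -6*y^2 + 10*y + 7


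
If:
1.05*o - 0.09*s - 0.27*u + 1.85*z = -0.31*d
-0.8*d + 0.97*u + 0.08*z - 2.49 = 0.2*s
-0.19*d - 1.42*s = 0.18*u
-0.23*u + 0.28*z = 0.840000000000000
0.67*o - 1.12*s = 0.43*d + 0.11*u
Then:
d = -4.94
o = -1.99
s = 0.85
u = -1.48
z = 1.79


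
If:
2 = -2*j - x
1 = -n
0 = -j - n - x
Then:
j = -3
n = -1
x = 4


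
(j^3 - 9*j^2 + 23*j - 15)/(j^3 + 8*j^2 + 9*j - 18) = (j^2 - 8*j + 15)/(j^2 + 9*j + 18)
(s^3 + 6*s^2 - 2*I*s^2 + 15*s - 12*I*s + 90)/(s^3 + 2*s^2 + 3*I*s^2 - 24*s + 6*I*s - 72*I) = (s - 5*I)/(s - 4)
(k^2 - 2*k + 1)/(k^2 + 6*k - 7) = (k - 1)/(k + 7)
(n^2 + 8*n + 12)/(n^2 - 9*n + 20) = (n^2 + 8*n + 12)/(n^2 - 9*n + 20)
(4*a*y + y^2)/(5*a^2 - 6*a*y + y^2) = y*(4*a + y)/(5*a^2 - 6*a*y + y^2)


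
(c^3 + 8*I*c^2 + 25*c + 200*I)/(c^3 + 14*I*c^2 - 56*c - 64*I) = (c^2 + 25)/(c^2 + 6*I*c - 8)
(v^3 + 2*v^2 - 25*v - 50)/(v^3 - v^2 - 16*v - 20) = (v + 5)/(v + 2)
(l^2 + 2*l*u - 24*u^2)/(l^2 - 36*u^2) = (-l + 4*u)/(-l + 6*u)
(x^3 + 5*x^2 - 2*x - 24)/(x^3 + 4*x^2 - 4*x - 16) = (x + 3)/(x + 2)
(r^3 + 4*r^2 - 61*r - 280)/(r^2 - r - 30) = (r^2 - r - 56)/(r - 6)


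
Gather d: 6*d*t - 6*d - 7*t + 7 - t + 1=d*(6*t - 6) - 8*t + 8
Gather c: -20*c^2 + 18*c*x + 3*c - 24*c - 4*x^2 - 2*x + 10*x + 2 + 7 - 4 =-20*c^2 + c*(18*x - 21) - 4*x^2 + 8*x + 5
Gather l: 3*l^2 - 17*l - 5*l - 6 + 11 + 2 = 3*l^2 - 22*l + 7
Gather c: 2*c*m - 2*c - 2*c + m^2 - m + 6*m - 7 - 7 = c*(2*m - 4) + m^2 + 5*m - 14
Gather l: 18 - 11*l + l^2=l^2 - 11*l + 18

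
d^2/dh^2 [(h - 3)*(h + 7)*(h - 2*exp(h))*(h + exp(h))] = -h^3*exp(h) - 8*h^2*exp(2*h) - 10*h^2*exp(h) + 12*h^2 - 48*h*exp(2*h) - h*exp(h) + 24*h + 132*exp(2*h) + 34*exp(h) - 42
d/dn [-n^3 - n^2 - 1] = n*(-3*n - 2)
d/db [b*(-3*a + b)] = -3*a + 2*b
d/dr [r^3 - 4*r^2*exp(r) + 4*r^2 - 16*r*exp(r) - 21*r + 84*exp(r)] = -4*r^2*exp(r) + 3*r^2 - 24*r*exp(r) + 8*r + 68*exp(r) - 21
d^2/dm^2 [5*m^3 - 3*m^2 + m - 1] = 30*m - 6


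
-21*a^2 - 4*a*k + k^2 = (-7*a + k)*(3*a + k)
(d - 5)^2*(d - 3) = d^3 - 13*d^2 + 55*d - 75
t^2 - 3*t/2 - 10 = (t - 4)*(t + 5/2)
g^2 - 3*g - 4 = (g - 4)*(g + 1)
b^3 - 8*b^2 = b^2*(b - 8)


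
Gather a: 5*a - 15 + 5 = 5*a - 10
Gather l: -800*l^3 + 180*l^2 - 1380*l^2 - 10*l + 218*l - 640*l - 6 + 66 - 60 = -800*l^3 - 1200*l^2 - 432*l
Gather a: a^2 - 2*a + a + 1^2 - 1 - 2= a^2 - a - 2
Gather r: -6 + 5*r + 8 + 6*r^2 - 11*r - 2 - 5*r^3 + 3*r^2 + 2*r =-5*r^3 + 9*r^2 - 4*r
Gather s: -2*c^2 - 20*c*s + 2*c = -2*c^2 - 20*c*s + 2*c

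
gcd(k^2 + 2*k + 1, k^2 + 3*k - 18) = 1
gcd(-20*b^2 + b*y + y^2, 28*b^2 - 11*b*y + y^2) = -4*b + y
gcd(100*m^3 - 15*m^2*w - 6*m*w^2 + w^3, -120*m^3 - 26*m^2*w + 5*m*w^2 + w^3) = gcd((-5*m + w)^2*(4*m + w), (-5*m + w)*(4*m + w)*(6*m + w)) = -20*m^2 - m*w + w^2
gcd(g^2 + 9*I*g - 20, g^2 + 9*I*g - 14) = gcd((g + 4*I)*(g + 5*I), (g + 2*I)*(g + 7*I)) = 1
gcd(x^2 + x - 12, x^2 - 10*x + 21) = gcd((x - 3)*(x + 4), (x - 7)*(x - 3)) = x - 3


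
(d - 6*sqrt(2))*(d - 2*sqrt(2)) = d^2 - 8*sqrt(2)*d + 24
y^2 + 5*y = y*(y + 5)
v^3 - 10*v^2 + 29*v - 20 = (v - 5)*(v - 4)*(v - 1)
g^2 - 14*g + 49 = (g - 7)^2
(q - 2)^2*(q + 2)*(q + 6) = q^4 + 4*q^3 - 16*q^2 - 16*q + 48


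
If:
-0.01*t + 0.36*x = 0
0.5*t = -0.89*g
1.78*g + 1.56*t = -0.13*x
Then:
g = 0.00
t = 0.00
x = 0.00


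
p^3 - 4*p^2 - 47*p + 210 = (p - 6)*(p - 5)*(p + 7)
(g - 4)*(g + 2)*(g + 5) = g^3 + 3*g^2 - 18*g - 40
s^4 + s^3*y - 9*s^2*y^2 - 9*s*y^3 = s*(s - 3*y)*(s + y)*(s + 3*y)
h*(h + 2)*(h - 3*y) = h^3 - 3*h^2*y + 2*h^2 - 6*h*y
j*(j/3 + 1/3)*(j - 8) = j^3/3 - 7*j^2/3 - 8*j/3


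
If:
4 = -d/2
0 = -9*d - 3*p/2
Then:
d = -8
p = 48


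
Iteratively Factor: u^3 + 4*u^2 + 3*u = (u + 1)*(u^2 + 3*u) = (u + 1)*(u + 3)*(u)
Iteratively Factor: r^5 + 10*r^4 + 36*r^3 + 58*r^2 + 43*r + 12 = (r + 4)*(r^4 + 6*r^3 + 12*r^2 + 10*r + 3) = (r + 3)*(r + 4)*(r^3 + 3*r^2 + 3*r + 1) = (r + 1)*(r + 3)*(r + 4)*(r^2 + 2*r + 1) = (r + 1)^2*(r + 3)*(r + 4)*(r + 1)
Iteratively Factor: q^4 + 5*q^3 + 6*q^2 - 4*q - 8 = (q - 1)*(q^3 + 6*q^2 + 12*q + 8) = (q - 1)*(q + 2)*(q^2 + 4*q + 4) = (q - 1)*(q + 2)^2*(q + 2)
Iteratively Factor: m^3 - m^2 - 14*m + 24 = (m - 3)*(m^2 + 2*m - 8) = (m - 3)*(m - 2)*(m + 4)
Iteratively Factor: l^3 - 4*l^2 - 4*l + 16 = (l - 4)*(l^2 - 4) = (l - 4)*(l + 2)*(l - 2)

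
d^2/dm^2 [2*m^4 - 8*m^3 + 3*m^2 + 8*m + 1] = 24*m^2 - 48*m + 6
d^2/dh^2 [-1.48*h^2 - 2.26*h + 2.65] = -2.96000000000000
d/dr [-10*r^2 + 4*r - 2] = 4 - 20*r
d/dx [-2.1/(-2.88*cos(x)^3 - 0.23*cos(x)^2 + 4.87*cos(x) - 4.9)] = (18.144*cos(x)^2 + 0.966*cos(x) - 10.227)*sin(x)/(2.88*cos(x)^3 + 0.23*cos(x)^2 - 4.87*cos(x) + 4.9)^2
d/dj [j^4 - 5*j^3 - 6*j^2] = j*(4*j^2 - 15*j - 12)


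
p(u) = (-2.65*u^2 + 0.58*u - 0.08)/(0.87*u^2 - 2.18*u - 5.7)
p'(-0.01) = -0.12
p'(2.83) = 5.19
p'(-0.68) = -1.49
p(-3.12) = -2.89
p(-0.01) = 0.02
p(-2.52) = -3.45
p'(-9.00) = 0.02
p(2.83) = 4.01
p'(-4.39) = -0.08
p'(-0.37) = -0.61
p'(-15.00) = 0.01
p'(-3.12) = -0.51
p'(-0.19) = -0.33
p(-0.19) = 0.05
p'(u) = (0.58 - 5.3*u)/(0.87*u^2 - 2.18*u - 5.7) + (2.18 - 1.74*u)*(-2.65*u^2 + 0.58*u - 0.08)/(0.87*u^2 - 2.18*u - 5.7)^2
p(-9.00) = -2.61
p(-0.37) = 0.14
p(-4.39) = -2.60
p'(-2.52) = -1.64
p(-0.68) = 0.45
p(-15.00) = -2.72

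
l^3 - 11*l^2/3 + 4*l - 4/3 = (l - 2)*(l - 1)*(l - 2/3)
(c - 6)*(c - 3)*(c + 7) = c^3 - 2*c^2 - 45*c + 126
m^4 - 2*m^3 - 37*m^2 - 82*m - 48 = (m - 8)*(m + 1)*(m + 2)*(m + 3)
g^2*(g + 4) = g^3 + 4*g^2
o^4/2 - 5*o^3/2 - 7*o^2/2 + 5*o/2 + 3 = (o/2 + 1/2)*(o - 6)*(o - 1)*(o + 1)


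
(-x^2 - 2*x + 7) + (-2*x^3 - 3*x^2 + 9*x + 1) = -2*x^3 - 4*x^2 + 7*x + 8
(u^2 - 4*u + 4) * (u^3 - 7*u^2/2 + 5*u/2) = u^5 - 15*u^4/2 + 41*u^3/2 - 24*u^2 + 10*u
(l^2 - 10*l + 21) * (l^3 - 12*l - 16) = l^5 - 10*l^4 + 9*l^3 + 104*l^2 - 92*l - 336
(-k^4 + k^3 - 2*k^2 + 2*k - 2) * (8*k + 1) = -8*k^5 + 7*k^4 - 15*k^3 + 14*k^2 - 14*k - 2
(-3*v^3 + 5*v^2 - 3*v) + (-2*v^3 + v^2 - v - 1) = -5*v^3 + 6*v^2 - 4*v - 1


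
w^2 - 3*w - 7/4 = (w - 7/2)*(w + 1/2)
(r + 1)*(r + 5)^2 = r^3 + 11*r^2 + 35*r + 25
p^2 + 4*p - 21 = (p - 3)*(p + 7)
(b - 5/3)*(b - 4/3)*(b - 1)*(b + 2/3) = b^4 - 10*b^3/3 + 23*b^2/9 + 34*b/27 - 40/27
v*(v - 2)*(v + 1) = v^3 - v^2 - 2*v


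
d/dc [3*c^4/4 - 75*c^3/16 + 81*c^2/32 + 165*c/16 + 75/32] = 3*c^3 - 225*c^2/16 + 81*c/16 + 165/16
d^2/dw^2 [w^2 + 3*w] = 2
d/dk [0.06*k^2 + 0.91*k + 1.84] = 0.12*k + 0.91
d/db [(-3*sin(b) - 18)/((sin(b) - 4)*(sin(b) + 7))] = 3*(sin(b)^2 + 12*sin(b) + 46)*cos(b)/((sin(b) - 4)^2*(sin(b) + 7)^2)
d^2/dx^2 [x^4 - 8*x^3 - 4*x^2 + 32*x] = 12*x^2 - 48*x - 8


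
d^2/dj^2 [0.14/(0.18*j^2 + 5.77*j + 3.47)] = (-0.009072*j^2 - 0.290808*j + 0.14*(0.36*j + 5.77)*(0.72*j + 11.54) - 0.174888)/(0.18*j^2 + 5.77*j + 3.47)^3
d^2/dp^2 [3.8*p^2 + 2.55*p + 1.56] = 7.60000000000000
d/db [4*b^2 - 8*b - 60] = 8*b - 8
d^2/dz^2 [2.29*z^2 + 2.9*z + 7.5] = 4.58000000000000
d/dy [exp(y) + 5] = exp(y)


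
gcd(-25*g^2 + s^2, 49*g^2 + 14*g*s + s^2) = 1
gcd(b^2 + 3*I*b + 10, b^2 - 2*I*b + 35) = b + 5*I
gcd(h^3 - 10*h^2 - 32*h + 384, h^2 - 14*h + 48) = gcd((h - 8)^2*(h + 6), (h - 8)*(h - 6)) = h - 8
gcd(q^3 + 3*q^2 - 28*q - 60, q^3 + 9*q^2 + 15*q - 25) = 1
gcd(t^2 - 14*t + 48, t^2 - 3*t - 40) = t - 8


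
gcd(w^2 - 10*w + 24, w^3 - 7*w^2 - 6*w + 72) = w^2 - 10*w + 24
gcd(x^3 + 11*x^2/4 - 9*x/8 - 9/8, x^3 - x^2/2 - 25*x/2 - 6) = x^2 + 7*x/2 + 3/2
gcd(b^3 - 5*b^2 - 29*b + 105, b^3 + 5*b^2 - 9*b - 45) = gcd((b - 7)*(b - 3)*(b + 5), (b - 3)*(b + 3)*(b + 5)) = b^2 + 2*b - 15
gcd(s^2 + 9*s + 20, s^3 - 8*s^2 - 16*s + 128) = s + 4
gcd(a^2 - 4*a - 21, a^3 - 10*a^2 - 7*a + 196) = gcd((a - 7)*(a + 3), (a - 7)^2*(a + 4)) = a - 7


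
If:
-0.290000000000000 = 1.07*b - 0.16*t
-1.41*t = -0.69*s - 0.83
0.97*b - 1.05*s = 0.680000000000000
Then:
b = -0.25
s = -0.88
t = 0.16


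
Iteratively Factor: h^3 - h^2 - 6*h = (h)*(h^2 - h - 6) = h*(h + 2)*(h - 3)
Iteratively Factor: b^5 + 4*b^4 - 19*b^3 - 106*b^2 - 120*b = (b + 2)*(b^4 + 2*b^3 - 23*b^2 - 60*b) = b*(b + 2)*(b^3 + 2*b^2 - 23*b - 60) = b*(b + 2)*(b + 3)*(b^2 - b - 20) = b*(b + 2)*(b + 3)*(b + 4)*(b - 5)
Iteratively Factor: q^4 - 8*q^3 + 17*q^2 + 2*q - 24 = (q - 4)*(q^3 - 4*q^2 + q + 6) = (q - 4)*(q - 3)*(q^2 - q - 2) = (q - 4)*(q - 3)*(q - 2)*(q + 1)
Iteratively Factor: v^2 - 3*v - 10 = (v + 2)*(v - 5)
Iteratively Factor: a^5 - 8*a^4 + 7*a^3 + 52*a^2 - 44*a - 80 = (a - 5)*(a^4 - 3*a^3 - 8*a^2 + 12*a + 16) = (a - 5)*(a - 4)*(a^3 + a^2 - 4*a - 4) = (a - 5)*(a - 4)*(a + 2)*(a^2 - a - 2) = (a - 5)*(a - 4)*(a - 2)*(a + 2)*(a + 1)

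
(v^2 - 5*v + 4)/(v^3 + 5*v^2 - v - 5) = (v - 4)/(v^2 + 6*v + 5)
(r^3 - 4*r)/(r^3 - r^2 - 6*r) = (r - 2)/(r - 3)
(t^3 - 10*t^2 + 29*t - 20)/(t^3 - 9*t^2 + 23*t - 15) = (t - 4)/(t - 3)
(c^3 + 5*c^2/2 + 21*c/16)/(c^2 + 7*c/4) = c + 3/4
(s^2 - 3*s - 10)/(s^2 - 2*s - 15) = (s + 2)/(s + 3)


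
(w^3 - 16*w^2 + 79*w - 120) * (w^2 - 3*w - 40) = w^5 - 19*w^4 + 87*w^3 + 283*w^2 - 2800*w + 4800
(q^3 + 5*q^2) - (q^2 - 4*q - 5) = q^3 + 4*q^2 + 4*q + 5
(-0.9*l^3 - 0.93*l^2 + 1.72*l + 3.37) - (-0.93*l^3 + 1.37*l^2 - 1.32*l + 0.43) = 0.03*l^3 - 2.3*l^2 + 3.04*l + 2.94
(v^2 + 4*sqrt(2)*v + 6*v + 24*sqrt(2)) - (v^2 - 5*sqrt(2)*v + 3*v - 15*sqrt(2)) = 3*v + 9*sqrt(2)*v + 39*sqrt(2)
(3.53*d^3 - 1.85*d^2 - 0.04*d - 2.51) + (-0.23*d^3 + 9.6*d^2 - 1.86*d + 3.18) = 3.3*d^3 + 7.75*d^2 - 1.9*d + 0.67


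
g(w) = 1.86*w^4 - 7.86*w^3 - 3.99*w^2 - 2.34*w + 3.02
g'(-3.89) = -766.06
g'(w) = 7.44*w^3 - 23.58*w^2 - 7.98*w - 2.34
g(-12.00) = 51607.58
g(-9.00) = 17634.29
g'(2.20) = -54.80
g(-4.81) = 1792.28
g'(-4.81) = -1337.46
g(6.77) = 1272.65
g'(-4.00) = -823.86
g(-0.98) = 10.59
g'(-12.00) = -16158.42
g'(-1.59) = -79.17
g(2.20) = -61.56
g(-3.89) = 840.32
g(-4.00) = 927.74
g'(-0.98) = -24.17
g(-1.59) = 40.14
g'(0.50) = -11.30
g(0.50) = -0.01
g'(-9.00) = -7264.26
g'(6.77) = 1171.44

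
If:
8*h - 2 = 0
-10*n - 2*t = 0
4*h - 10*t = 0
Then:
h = 1/4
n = -1/50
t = 1/10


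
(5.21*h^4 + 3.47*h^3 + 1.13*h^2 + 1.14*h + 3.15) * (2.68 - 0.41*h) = -2.1361*h^5 + 12.5401*h^4 + 8.8363*h^3 + 2.561*h^2 + 1.7637*h + 8.442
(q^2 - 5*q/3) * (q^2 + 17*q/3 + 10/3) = q^4 + 4*q^3 - 55*q^2/9 - 50*q/9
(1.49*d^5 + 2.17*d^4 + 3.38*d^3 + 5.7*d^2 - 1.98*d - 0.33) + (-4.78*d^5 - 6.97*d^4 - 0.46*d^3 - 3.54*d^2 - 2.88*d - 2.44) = -3.29*d^5 - 4.8*d^4 + 2.92*d^3 + 2.16*d^2 - 4.86*d - 2.77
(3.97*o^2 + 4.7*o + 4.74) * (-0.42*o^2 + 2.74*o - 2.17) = -1.6674*o^4 + 8.9038*o^3 + 2.2723*o^2 + 2.7886*o - 10.2858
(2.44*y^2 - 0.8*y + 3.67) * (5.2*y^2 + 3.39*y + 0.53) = 12.688*y^4 + 4.1116*y^3 + 17.6652*y^2 + 12.0173*y + 1.9451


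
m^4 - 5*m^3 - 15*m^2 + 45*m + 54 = (m - 6)*(m - 3)*(m + 1)*(m + 3)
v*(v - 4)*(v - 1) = v^3 - 5*v^2 + 4*v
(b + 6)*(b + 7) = b^2 + 13*b + 42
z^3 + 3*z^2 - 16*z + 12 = (z - 2)*(z - 1)*(z + 6)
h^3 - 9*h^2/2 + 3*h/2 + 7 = (h - 7/2)*(h - 2)*(h + 1)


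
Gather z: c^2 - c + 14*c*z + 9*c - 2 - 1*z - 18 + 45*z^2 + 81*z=c^2 + 8*c + 45*z^2 + z*(14*c + 80) - 20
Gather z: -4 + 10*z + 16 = 10*z + 12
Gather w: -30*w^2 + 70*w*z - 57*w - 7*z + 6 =-30*w^2 + w*(70*z - 57) - 7*z + 6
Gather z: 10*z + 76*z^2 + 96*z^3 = 96*z^3 + 76*z^2 + 10*z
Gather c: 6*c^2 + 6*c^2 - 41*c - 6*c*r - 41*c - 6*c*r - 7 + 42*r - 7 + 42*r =12*c^2 + c*(-12*r - 82) + 84*r - 14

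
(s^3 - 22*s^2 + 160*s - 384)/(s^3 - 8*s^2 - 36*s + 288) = (s - 8)/(s + 6)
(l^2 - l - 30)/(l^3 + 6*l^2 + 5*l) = (l - 6)/(l*(l + 1))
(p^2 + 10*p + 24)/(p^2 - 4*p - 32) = (p + 6)/(p - 8)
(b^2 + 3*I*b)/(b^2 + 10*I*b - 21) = b/(b + 7*I)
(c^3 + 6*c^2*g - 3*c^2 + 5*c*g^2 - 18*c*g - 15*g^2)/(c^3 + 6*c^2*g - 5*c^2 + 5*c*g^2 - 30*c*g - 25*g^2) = (c - 3)/(c - 5)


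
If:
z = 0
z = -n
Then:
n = 0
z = 0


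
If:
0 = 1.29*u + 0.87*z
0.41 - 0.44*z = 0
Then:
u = -0.63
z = 0.93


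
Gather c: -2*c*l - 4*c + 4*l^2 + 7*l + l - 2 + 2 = c*(-2*l - 4) + 4*l^2 + 8*l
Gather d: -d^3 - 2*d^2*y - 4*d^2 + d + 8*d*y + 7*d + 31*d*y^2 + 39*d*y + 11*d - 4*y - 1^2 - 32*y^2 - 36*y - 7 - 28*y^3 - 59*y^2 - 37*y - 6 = -d^3 + d^2*(-2*y - 4) + d*(31*y^2 + 47*y + 19) - 28*y^3 - 91*y^2 - 77*y - 14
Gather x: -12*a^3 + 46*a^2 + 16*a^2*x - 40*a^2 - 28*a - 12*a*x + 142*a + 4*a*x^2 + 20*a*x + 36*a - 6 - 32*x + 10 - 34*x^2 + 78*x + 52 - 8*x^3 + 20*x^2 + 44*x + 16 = -12*a^3 + 6*a^2 + 150*a - 8*x^3 + x^2*(4*a - 14) + x*(16*a^2 + 8*a + 90) + 72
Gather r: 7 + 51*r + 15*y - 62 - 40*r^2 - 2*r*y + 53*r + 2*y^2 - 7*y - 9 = -40*r^2 + r*(104 - 2*y) + 2*y^2 + 8*y - 64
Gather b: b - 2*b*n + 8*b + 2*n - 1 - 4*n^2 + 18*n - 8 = b*(9 - 2*n) - 4*n^2 + 20*n - 9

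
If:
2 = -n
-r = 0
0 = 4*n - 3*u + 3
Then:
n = -2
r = 0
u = -5/3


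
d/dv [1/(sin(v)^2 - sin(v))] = (-2/tan(v) + cos(v)/sin(v)^2)/(sin(v) - 1)^2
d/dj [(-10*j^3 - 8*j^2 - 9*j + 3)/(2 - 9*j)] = (180*j^3 + 12*j^2 - 32*j + 9)/(81*j^2 - 36*j + 4)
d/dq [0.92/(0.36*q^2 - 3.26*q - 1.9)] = (2.9992 - 0.6624*q)/(-0.36*q^2 + 3.26*q + 1.9)^2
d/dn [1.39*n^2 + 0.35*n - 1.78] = 2.78*n + 0.35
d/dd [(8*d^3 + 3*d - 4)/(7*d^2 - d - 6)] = (56*d^4 - 16*d^3 - 165*d^2 + 56*d - 22)/(49*d^4 - 14*d^3 - 83*d^2 + 12*d + 36)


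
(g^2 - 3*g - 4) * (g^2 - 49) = g^4 - 3*g^3 - 53*g^2 + 147*g + 196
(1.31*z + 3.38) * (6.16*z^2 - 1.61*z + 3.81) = 8.0696*z^3 + 18.7117*z^2 - 0.450699999999999*z + 12.8778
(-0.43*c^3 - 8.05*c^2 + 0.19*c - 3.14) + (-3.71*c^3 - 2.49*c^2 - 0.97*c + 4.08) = -4.14*c^3 - 10.54*c^2 - 0.78*c + 0.94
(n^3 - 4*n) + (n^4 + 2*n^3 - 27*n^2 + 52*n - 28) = n^4 + 3*n^3 - 27*n^2 + 48*n - 28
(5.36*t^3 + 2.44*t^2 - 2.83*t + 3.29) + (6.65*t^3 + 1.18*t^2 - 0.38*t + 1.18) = 12.01*t^3 + 3.62*t^2 - 3.21*t + 4.47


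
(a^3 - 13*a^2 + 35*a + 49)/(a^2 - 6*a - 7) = a - 7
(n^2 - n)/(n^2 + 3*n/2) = 2*(n - 1)/(2*n + 3)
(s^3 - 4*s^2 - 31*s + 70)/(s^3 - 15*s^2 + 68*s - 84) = (s + 5)/(s - 6)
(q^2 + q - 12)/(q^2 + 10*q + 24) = (q - 3)/(q + 6)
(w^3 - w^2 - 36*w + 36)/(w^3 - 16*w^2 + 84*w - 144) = (w^2 + 5*w - 6)/(w^2 - 10*w + 24)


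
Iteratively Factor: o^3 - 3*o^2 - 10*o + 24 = (o + 3)*(o^2 - 6*o + 8) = (o - 4)*(o + 3)*(o - 2)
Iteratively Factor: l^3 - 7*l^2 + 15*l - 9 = (l - 3)*(l^2 - 4*l + 3) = (l - 3)^2*(l - 1)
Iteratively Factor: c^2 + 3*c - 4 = (c - 1)*(c + 4)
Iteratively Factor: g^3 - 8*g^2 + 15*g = (g - 5)*(g^2 - 3*g) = (g - 5)*(g - 3)*(g)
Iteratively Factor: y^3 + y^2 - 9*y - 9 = (y - 3)*(y^2 + 4*y + 3) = (y - 3)*(y + 3)*(y + 1)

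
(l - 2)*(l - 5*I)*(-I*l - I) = -I*l^3 - 5*l^2 + I*l^2 + 5*l + 2*I*l + 10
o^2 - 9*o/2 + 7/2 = (o - 7/2)*(o - 1)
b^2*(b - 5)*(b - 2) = b^4 - 7*b^3 + 10*b^2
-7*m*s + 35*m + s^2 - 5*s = (-7*m + s)*(s - 5)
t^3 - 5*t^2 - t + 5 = (t - 5)*(t - 1)*(t + 1)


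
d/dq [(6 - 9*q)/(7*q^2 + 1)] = 3*(21*q^2 - 28*q - 3)/(49*q^4 + 14*q^2 + 1)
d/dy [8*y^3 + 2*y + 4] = 24*y^2 + 2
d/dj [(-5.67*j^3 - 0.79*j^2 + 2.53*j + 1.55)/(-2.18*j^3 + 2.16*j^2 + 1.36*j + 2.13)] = (-7.105427357601e-15*j^5 - 13.9694*j^4 - 4.3916*j^3 - 32.6335*j^2 - 10.0614*j + 3.2809)/(4.7524*j^6 - 9.4176*j^5 - 1.264*j^4 - 3.4116*j^3 + 11.0512*j^2 + 5.7936*j + 4.5369)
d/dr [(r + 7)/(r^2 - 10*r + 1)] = (r^2 - 10*r - 2*(r - 5)*(r + 7) + 1)/(r^2 - 10*r + 1)^2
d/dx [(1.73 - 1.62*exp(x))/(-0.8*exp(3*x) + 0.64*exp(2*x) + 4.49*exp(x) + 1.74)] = (-2.592*exp(3*x) + 5.1888*exp(2*x) - 2.2144*exp(x) - 10.5865)*exp(x)/(0.64*exp(6*x) - 1.024*exp(5*x) - 6.7744*exp(4*x) + 2.9632*exp(3*x) + 22.3873*exp(2*x) + 15.6252*exp(x) + 3.0276)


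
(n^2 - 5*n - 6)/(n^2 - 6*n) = (n + 1)/n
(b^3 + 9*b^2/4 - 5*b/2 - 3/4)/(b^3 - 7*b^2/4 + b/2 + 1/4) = (b + 3)/(b - 1)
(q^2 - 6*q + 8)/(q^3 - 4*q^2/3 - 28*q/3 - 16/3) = 3*(q - 2)/(3*q^2 + 8*q + 4)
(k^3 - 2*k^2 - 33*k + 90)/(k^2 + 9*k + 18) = (k^2 - 8*k + 15)/(k + 3)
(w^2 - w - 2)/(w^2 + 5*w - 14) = (w + 1)/(w + 7)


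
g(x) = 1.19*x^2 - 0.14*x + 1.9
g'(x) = 2.38*x - 0.14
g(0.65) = 2.31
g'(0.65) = 1.41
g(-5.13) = 33.94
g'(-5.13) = -12.35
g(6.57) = 52.35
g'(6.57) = 15.50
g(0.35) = 2.00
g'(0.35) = 0.69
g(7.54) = 68.50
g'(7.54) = 17.81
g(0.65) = 2.31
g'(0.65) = 1.41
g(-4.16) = 23.08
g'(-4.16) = -10.04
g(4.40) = 24.32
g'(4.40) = 10.33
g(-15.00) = 271.75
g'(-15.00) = -35.84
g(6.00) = 43.90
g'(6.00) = 14.14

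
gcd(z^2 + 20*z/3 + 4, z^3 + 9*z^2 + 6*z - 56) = 1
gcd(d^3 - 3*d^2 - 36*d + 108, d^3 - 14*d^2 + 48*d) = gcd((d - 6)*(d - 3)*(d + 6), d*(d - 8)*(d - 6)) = d - 6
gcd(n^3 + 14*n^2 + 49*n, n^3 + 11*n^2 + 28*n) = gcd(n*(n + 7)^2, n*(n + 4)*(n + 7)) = n^2 + 7*n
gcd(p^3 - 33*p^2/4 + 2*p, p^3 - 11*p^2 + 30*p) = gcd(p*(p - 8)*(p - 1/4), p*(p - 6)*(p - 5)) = p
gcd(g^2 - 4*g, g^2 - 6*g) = g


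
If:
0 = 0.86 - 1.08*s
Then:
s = 0.80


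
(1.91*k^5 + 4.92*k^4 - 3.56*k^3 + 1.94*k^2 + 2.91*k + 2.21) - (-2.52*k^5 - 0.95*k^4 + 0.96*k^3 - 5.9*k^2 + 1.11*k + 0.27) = 4.43*k^5 + 5.87*k^4 - 4.52*k^3 + 7.84*k^2 + 1.8*k + 1.94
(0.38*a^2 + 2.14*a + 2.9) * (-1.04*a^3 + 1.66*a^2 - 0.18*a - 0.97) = -0.3952*a^5 - 1.5948*a^4 + 0.468*a^3 + 4.0602*a^2 - 2.5978*a - 2.813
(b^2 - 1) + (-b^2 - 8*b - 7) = -8*b - 8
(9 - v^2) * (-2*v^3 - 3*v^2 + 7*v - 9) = 2*v^5 + 3*v^4 - 25*v^3 - 18*v^2 + 63*v - 81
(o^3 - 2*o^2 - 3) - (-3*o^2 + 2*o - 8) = o^3 + o^2 - 2*o + 5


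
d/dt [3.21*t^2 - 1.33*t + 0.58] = 6.42*t - 1.33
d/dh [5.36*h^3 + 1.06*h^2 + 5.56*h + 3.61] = 16.08*h^2 + 2.12*h + 5.56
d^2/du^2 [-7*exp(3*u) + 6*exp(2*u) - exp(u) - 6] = (-63*exp(2*u) + 24*exp(u) - 1)*exp(u)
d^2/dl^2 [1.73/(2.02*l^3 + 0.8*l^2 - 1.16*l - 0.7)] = (-(20.9676*l + 2.768)*(2.02*l^3 + 0.8*l^2 - 1.16*l - 0.7) + 1.73*(6.06*l^2 + 1.6*l - 1.16)*(12.12*l^2 + 3.2*l - 2.32))/(2.02*l^3 + 0.8*l^2 - 1.16*l - 0.7)^3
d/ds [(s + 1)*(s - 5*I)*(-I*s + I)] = -3*I*s^2 - 10*s + I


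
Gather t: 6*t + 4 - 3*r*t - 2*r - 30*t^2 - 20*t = -2*r - 30*t^2 + t*(-3*r - 14) + 4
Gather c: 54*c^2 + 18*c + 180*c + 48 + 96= 54*c^2 + 198*c + 144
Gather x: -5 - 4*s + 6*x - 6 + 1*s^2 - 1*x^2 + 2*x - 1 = s^2 - 4*s - x^2 + 8*x - 12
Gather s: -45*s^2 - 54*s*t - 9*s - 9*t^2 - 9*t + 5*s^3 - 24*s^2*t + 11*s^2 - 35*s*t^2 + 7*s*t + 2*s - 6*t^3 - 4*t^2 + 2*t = 5*s^3 + s^2*(-24*t - 34) + s*(-35*t^2 - 47*t - 7) - 6*t^3 - 13*t^2 - 7*t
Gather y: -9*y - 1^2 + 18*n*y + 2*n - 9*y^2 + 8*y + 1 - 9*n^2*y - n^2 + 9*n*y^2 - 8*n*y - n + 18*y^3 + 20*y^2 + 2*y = -n^2 + n + 18*y^3 + y^2*(9*n + 11) + y*(-9*n^2 + 10*n + 1)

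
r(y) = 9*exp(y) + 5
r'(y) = 9*exp(y)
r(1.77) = 57.84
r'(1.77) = 52.84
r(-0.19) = 12.44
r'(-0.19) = 7.44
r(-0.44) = 10.80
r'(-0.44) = 5.80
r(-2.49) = 5.75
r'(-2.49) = 0.75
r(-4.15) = 5.14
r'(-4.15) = 0.14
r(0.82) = 25.43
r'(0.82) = 20.43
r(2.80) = 153.00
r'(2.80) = 148.00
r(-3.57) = 5.25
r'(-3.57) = 0.25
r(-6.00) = 5.02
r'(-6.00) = 0.02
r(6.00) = 3635.86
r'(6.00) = 3630.86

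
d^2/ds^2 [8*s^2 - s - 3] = 16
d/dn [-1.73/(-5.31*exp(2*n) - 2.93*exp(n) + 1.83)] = (-18.3726*exp(n) - 5.0689)*exp(n)/(5.31*exp(2*n) + 2.93*exp(n) - 1.83)^2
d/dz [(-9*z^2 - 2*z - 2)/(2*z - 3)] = 2*(-9*z^2 + 27*z + 5)/(4*z^2 - 12*z + 9)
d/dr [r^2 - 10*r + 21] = 2*r - 10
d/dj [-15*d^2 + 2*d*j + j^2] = 2*d + 2*j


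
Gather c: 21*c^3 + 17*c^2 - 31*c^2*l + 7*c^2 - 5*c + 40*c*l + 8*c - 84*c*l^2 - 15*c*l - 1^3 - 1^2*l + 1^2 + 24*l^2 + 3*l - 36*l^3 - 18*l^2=21*c^3 + c^2*(24 - 31*l) + c*(-84*l^2 + 25*l + 3) - 36*l^3 + 6*l^2 + 2*l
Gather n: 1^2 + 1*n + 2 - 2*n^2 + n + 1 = -2*n^2 + 2*n + 4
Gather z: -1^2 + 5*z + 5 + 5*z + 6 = 10*z + 10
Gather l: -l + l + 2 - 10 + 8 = 0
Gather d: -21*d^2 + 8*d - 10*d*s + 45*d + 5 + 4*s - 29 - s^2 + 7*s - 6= -21*d^2 + d*(53 - 10*s) - s^2 + 11*s - 30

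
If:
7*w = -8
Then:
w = -8/7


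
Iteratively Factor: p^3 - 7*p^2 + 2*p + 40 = (p - 5)*(p^2 - 2*p - 8) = (p - 5)*(p + 2)*(p - 4)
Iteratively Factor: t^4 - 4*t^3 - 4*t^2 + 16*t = (t)*(t^3 - 4*t^2 - 4*t + 16) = t*(t + 2)*(t^2 - 6*t + 8) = t*(t - 2)*(t + 2)*(t - 4)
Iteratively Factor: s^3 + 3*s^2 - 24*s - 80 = (s - 5)*(s^2 + 8*s + 16) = (s - 5)*(s + 4)*(s + 4)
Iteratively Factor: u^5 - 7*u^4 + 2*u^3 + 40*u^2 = (u + 2)*(u^4 - 9*u^3 + 20*u^2) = u*(u + 2)*(u^3 - 9*u^2 + 20*u) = u^2*(u + 2)*(u^2 - 9*u + 20) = u^2*(u - 4)*(u + 2)*(u - 5)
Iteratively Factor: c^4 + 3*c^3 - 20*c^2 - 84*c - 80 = (c + 2)*(c^3 + c^2 - 22*c - 40) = (c + 2)*(c + 4)*(c^2 - 3*c - 10) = (c + 2)^2*(c + 4)*(c - 5)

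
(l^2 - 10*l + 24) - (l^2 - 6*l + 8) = 16 - 4*l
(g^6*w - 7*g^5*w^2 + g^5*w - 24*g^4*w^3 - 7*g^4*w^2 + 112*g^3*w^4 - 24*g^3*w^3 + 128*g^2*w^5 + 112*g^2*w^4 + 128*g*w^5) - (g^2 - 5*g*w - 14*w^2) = g^6*w - 7*g^5*w^2 + g^5*w - 24*g^4*w^3 - 7*g^4*w^2 + 112*g^3*w^4 - 24*g^3*w^3 + 128*g^2*w^5 + 112*g^2*w^4 - g^2 + 128*g*w^5 + 5*g*w + 14*w^2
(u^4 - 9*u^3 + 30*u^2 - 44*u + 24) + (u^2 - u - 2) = u^4 - 9*u^3 + 31*u^2 - 45*u + 22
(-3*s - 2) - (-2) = -3*s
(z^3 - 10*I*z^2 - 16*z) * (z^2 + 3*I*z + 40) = z^5 - 7*I*z^4 + 54*z^3 - 448*I*z^2 - 640*z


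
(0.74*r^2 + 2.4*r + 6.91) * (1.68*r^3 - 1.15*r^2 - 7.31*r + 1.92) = 1.2432*r^5 + 3.181*r^4 + 3.4394*r^3 - 24.0697*r^2 - 45.9041*r + 13.2672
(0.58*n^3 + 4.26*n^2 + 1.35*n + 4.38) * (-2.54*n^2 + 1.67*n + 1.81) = -1.4732*n^5 - 9.8518*n^4 + 4.735*n^3 - 1.1601*n^2 + 9.7581*n + 7.9278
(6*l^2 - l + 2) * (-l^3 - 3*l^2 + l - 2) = -6*l^5 - 17*l^4 + 7*l^3 - 19*l^2 + 4*l - 4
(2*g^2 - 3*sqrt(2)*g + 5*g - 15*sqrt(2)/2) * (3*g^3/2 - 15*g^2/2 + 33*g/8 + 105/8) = 3*g^5 - 15*g^4/2 - 9*sqrt(2)*g^4/2 - 117*g^3/4 + 45*sqrt(2)*g^3/4 + 375*g^2/8 + 351*sqrt(2)*g^2/8 - 1125*sqrt(2)*g/16 + 525*g/8 - 1575*sqrt(2)/16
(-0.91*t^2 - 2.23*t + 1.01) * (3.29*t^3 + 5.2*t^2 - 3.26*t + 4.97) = -2.9939*t^5 - 12.0687*t^4 - 5.3065*t^3 + 7.9991*t^2 - 14.3757*t + 5.0197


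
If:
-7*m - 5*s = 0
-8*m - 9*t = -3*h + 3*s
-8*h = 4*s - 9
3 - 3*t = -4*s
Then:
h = 837/604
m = 225/604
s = -315/604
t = 46/151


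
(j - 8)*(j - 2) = j^2 - 10*j + 16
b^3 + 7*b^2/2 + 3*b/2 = b*(b + 1/2)*(b + 3)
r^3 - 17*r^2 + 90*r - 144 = (r - 8)*(r - 6)*(r - 3)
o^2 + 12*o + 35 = (o + 5)*(o + 7)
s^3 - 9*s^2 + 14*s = s*(s - 7)*(s - 2)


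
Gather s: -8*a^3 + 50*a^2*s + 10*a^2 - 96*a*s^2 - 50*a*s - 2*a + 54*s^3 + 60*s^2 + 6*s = -8*a^3 + 10*a^2 - 2*a + 54*s^3 + s^2*(60 - 96*a) + s*(50*a^2 - 50*a + 6)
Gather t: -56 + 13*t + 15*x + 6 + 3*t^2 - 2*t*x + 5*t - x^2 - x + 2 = 3*t^2 + t*(18 - 2*x) - x^2 + 14*x - 48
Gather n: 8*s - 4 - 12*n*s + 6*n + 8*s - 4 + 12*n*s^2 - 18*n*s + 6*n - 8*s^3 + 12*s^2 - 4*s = n*(12*s^2 - 30*s + 12) - 8*s^3 + 12*s^2 + 12*s - 8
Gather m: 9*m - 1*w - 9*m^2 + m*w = -9*m^2 + m*(w + 9) - w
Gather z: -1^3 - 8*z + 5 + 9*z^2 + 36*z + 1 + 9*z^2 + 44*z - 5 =18*z^2 + 72*z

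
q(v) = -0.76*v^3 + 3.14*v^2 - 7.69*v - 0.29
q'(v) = -2.28*v^2 + 6.28*v - 7.69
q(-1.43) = 19.35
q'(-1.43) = -21.33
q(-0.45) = 3.88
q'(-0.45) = -10.98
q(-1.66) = 24.60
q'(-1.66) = -24.40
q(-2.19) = 39.59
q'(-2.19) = -32.38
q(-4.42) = 160.67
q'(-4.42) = -79.99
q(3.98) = -29.07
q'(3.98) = -18.81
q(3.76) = -25.21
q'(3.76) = -16.31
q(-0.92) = 10.03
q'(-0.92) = -15.40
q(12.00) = -953.69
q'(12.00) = -260.65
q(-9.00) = 877.30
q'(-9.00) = -248.89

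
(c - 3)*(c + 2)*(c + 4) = c^3 + 3*c^2 - 10*c - 24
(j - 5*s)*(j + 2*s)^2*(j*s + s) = j^4*s - j^3*s^2 + j^3*s - 16*j^2*s^3 - j^2*s^2 - 20*j*s^4 - 16*j*s^3 - 20*s^4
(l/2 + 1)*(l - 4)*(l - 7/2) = l^3/2 - 11*l^2/4 - l/2 + 14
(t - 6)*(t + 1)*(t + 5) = t^3 - 31*t - 30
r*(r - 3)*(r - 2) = r^3 - 5*r^2 + 6*r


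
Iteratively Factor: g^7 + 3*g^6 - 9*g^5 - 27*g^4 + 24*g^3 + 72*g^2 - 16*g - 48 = (g + 1)*(g^6 + 2*g^5 - 11*g^4 - 16*g^3 + 40*g^2 + 32*g - 48) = (g - 2)*(g + 1)*(g^5 + 4*g^4 - 3*g^3 - 22*g^2 - 4*g + 24) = (g - 2)*(g + 1)*(g + 2)*(g^4 + 2*g^3 - 7*g^2 - 8*g + 12) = (g - 2)*(g + 1)*(g + 2)^2*(g^3 - 7*g + 6) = (g - 2)*(g - 1)*(g + 1)*(g + 2)^2*(g^2 + g - 6) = (g - 2)*(g - 1)*(g + 1)*(g + 2)^2*(g + 3)*(g - 2)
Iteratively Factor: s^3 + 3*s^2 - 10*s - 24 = (s + 2)*(s^2 + s - 12) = (s - 3)*(s + 2)*(s + 4)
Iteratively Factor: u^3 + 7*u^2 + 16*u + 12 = (u + 2)*(u^2 + 5*u + 6) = (u + 2)^2*(u + 3)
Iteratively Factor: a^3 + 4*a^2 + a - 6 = (a + 3)*(a^2 + a - 2) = (a - 1)*(a + 3)*(a + 2)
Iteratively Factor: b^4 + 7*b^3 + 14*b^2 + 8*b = (b + 1)*(b^3 + 6*b^2 + 8*b) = b*(b + 1)*(b^2 + 6*b + 8) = b*(b + 1)*(b + 2)*(b + 4)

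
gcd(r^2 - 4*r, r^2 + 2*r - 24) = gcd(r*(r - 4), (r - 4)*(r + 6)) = r - 4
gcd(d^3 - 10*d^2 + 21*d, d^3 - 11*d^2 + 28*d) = d^2 - 7*d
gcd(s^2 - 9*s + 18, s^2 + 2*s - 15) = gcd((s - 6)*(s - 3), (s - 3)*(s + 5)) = s - 3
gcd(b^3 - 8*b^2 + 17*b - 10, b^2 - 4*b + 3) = b - 1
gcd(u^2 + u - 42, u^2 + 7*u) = u + 7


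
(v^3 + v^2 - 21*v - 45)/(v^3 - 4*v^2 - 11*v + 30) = (v + 3)/(v - 2)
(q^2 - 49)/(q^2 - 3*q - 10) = (49 - q^2)/(-q^2 + 3*q + 10)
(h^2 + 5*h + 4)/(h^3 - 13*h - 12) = (h + 4)/(h^2 - h - 12)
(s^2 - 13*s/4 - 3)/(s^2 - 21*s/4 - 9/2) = (s - 4)/(s - 6)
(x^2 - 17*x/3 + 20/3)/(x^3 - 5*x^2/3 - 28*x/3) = (3*x - 5)/(x*(3*x + 7))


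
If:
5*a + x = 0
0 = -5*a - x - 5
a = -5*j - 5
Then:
No Solution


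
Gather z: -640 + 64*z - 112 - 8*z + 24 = 56*z - 728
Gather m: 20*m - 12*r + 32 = 20*m - 12*r + 32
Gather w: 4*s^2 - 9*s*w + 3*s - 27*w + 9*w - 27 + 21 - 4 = 4*s^2 + 3*s + w*(-9*s - 18) - 10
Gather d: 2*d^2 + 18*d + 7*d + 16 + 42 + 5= 2*d^2 + 25*d + 63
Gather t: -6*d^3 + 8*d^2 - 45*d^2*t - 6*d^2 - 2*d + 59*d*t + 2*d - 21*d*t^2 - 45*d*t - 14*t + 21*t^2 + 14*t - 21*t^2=-6*d^3 + 2*d^2 - 21*d*t^2 + t*(-45*d^2 + 14*d)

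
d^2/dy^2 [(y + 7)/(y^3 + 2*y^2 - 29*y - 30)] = 2*((y + 7)*(3*y^2 + 4*y - 29)^2 + (-3*y^2 - 4*y - (y + 7)*(3*y + 2) + 29)*(y^3 + 2*y^2 - 29*y - 30))/(y^3 + 2*y^2 - 29*y - 30)^3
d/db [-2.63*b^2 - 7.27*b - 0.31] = -5.26*b - 7.27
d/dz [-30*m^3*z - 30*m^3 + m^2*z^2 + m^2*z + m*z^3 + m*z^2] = m*(-30*m^2 + 2*m*z + m + 3*z^2 + 2*z)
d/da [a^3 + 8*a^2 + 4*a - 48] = 3*a^2 + 16*a + 4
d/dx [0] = 0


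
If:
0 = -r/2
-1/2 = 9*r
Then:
No Solution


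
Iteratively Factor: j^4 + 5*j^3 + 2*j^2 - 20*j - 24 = (j - 2)*(j^3 + 7*j^2 + 16*j + 12) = (j - 2)*(j + 2)*(j^2 + 5*j + 6) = (j - 2)*(j + 2)*(j + 3)*(j + 2)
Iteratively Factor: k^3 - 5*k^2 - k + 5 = (k + 1)*(k^2 - 6*k + 5) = (k - 1)*(k + 1)*(k - 5)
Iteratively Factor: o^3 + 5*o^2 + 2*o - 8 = (o - 1)*(o^2 + 6*o + 8) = (o - 1)*(o + 2)*(o + 4)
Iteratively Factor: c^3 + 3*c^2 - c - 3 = (c + 3)*(c^2 - 1) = (c + 1)*(c + 3)*(c - 1)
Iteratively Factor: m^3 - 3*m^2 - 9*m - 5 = (m - 5)*(m^2 + 2*m + 1) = (m - 5)*(m + 1)*(m + 1)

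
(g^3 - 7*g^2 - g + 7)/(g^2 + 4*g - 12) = (g^3 - 7*g^2 - g + 7)/(g^2 + 4*g - 12)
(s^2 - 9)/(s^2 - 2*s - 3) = (s + 3)/(s + 1)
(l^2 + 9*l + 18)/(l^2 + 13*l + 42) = (l + 3)/(l + 7)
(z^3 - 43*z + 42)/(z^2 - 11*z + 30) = (z^2 + 6*z - 7)/(z - 5)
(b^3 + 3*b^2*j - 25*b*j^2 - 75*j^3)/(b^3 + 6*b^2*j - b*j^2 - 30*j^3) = (b - 5*j)/(b - 2*j)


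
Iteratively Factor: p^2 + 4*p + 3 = (p + 1)*(p + 3)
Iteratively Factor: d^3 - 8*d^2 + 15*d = (d)*(d^2 - 8*d + 15) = d*(d - 3)*(d - 5)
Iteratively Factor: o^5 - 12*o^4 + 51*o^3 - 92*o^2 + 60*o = (o - 3)*(o^4 - 9*o^3 + 24*o^2 - 20*o) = (o - 3)*(o - 2)*(o^3 - 7*o^2 + 10*o) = (o - 5)*(o - 3)*(o - 2)*(o^2 - 2*o) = (o - 5)*(o - 3)*(o - 2)^2*(o)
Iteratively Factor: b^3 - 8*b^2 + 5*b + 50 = (b - 5)*(b^2 - 3*b - 10) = (b - 5)*(b + 2)*(b - 5)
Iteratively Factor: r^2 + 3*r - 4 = (r - 1)*(r + 4)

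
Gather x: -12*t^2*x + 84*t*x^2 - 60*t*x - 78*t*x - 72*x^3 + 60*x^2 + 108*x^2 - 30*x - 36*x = -72*x^3 + x^2*(84*t + 168) + x*(-12*t^2 - 138*t - 66)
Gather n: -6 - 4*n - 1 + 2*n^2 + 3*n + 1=2*n^2 - n - 6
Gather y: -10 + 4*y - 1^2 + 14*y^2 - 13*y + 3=14*y^2 - 9*y - 8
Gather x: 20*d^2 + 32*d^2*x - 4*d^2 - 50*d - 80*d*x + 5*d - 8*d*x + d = 16*d^2 - 44*d + x*(32*d^2 - 88*d)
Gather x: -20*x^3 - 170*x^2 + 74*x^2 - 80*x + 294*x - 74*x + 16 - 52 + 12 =-20*x^3 - 96*x^2 + 140*x - 24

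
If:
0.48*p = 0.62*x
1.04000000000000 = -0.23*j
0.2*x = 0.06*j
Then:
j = -4.52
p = -1.75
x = -1.36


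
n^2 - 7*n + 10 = (n - 5)*(n - 2)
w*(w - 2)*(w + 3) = w^3 + w^2 - 6*w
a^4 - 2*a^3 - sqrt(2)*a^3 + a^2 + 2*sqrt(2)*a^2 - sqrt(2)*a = a*(a - 1)^2*(a - sqrt(2))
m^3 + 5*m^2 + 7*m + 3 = (m + 1)^2*(m + 3)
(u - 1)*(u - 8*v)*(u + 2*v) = u^3 - 6*u^2*v - u^2 - 16*u*v^2 + 6*u*v + 16*v^2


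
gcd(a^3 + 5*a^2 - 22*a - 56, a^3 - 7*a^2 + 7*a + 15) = 1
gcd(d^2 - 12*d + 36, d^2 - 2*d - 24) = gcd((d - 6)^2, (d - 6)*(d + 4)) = d - 6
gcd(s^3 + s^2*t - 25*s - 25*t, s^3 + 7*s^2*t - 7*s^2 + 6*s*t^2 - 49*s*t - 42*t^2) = s + t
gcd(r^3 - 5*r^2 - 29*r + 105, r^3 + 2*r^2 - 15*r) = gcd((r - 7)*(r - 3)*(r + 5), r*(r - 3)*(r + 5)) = r^2 + 2*r - 15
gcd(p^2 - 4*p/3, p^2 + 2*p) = p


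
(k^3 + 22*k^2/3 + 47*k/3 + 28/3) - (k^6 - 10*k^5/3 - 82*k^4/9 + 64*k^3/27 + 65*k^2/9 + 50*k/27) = -k^6 + 10*k^5/3 + 82*k^4/9 - 37*k^3/27 + k^2/9 + 373*k/27 + 28/3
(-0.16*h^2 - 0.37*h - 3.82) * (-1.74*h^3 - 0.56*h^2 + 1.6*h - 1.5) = 0.2784*h^5 + 0.7334*h^4 + 6.598*h^3 + 1.7872*h^2 - 5.557*h + 5.73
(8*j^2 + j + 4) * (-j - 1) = -8*j^3 - 9*j^2 - 5*j - 4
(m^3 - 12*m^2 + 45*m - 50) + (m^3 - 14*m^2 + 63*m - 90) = 2*m^3 - 26*m^2 + 108*m - 140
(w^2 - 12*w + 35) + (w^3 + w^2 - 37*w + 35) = w^3 + 2*w^2 - 49*w + 70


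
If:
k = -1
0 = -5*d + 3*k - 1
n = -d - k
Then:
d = -4/5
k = -1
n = 9/5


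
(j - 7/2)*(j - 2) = j^2 - 11*j/2 + 7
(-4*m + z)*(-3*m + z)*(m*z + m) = 12*m^3*z + 12*m^3 - 7*m^2*z^2 - 7*m^2*z + m*z^3 + m*z^2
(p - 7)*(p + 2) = p^2 - 5*p - 14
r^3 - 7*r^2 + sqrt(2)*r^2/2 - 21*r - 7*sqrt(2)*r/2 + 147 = (r - 7)*(r - 3*sqrt(2))*(r + 7*sqrt(2)/2)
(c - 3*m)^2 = c^2 - 6*c*m + 9*m^2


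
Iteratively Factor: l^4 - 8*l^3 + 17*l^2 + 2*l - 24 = (l + 1)*(l^3 - 9*l^2 + 26*l - 24) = (l - 4)*(l + 1)*(l^2 - 5*l + 6) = (l - 4)*(l - 2)*(l + 1)*(l - 3)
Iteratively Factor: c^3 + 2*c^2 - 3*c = (c)*(c^2 + 2*c - 3) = c*(c + 3)*(c - 1)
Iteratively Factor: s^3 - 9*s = (s + 3)*(s^2 - 3*s) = s*(s + 3)*(s - 3)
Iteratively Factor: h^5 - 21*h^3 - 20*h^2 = (h)*(h^4 - 21*h^2 - 20*h) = h^2*(h^3 - 21*h - 20) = h^2*(h + 4)*(h^2 - 4*h - 5) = h^2*(h + 1)*(h + 4)*(h - 5)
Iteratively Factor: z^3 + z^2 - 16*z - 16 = (z + 4)*(z^2 - 3*z - 4) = (z - 4)*(z + 4)*(z + 1)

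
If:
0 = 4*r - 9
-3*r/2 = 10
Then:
No Solution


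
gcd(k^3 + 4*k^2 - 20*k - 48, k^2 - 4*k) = k - 4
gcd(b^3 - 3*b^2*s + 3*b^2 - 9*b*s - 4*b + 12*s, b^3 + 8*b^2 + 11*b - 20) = b^2 + 3*b - 4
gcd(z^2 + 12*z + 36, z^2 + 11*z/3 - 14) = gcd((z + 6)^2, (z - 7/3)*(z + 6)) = z + 6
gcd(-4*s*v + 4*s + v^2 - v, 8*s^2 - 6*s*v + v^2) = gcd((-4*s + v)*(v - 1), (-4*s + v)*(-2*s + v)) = 4*s - v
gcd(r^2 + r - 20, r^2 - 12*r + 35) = 1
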